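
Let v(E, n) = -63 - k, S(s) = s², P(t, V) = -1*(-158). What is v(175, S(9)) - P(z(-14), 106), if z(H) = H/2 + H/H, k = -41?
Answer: -180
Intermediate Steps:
z(H) = 1 + H/2 (z(H) = H*(½) + 1 = H/2 + 1 = 1 + H/2)
P(t, V) = 158
v(E, n) = -22 (v(E, n) = -63 - 1*(-41) = -63 + 41 = -22)
v(175, S(9)) - P(z(-14), 106) = -22 - 1*158 = -22 - 158 = -180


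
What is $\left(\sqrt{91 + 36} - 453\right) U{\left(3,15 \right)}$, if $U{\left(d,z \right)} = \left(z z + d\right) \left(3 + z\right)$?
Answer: $-1859112 + 4104 \sqrt{127} \approx -1.8129 \cdot 10^{6}$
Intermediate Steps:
$U{\left(d,z \right)} = \left(3 + z\right) \left(d + z^{2}\right)$ ($U{\left(d,z \right)} = \left(z^{2} + d\right) \left(3 + z\right) = \left(d + z^{2}\right) \left(3 + z\right) = \left(3 + z\right) \left(d + z^{2}\right)$)
$\left(\sqrt{91 + 36} - 453\right) U{\left(3,15 \right)} = \left(\sqrt{91 + 36} - 453\right) \left(15^{3} + 3 \cdot 3 + 3 \cdot 15^{2} + 3 \cdot 15\right) = \left(\sqrt{127} - 453\right) \left(3375 + 9 + 3 \cdot 225 + 45\right) = \left(-453 + \sqrt{127}\right) \left(3375 + 9 + 675 + 45\right) = \left(-453 + \sqrt{127}\right) 4104 = -1859112 + 4104 \sqrt{127}$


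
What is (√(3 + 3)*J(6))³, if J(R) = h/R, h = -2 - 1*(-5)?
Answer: 3*√6/4 ≈ 1.8371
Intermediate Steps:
h = 3 (h = -2 + 5 = 3)
J(R) = 3/R
(√(3 + 3)*J(6))³ = (√(3 + 3)*(3/6))³ = (√6*(3*(⅙)))³ = (√6*(½))³ = (√6/2)³ = 3*√6/4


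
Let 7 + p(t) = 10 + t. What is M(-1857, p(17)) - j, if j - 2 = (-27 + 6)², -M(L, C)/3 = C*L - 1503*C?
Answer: 201157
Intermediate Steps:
p(t) = 3 + t (p(t) = -7 + (10 + t) = 3 + t)
M(L, C) = 4509*C - 3*C*L (M(L, C) = -3*(C*L - 1503*C) = -3*(-1503*C + C*L) = 4509*C - 3*C*L)
j = 443 (j = 2 + (-27 + 6)² = 2 + (-21)² = 2 + 441 = 443)
M(-1857, p(17)) - j = 3*(3 + 17)*(1503 - 1*(-1857)) - 1*443 = 3*20*(1503 + 1857) - 443 = 3*20*3360 - 443 = 201600 - 443 = 201157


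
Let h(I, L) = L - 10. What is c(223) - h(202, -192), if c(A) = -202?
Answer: 0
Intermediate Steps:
h(I, L) = -10 + L
c(223) - h(202, -192) = -202 - (-10 - 192) = -202 - 1*(-202) = -202 + 202 = 0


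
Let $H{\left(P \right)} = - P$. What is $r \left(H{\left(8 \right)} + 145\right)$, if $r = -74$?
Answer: $-10138$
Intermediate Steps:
$r \left(H{\left(8 \right)} + 145\right) = - 74 \left(\left(-1\right) 8 + 145\right) = - 74 \left(-8 + 145\right) = \left(-74\right) 137 = -10138$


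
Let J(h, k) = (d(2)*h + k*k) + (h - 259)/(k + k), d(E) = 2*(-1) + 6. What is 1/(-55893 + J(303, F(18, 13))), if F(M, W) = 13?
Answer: -13/708634 ≈ -1.8345e-5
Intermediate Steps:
d(E) = 4 (d(E) = -2 + 6 = 4)
J(h, k) = k² + 4*h + (-259 + h)/(2*k) (J(h, k) = (4*h + k*k) + (h - 259)/(k + k) = (4*h + k²) + (-259 + h)/((2*k)) = (k² + 4*h) + (-259 + h)*(1/(2*k)) = (k² + 4*h) + (-259 + h)/(2*k) = k² + 4*h + (-259 + h)/(2*k))
1/(-55893 + J(303, F(18, 13))) = 1/(-55893 + (½)*(-259 + 303 + 2*13*(13² + 4*303))/13) = 1/(-55893 + (½)*(1/13)*(-259 + 303 + 2*13*(169 + 1212))) = 1/(-55893 + (½)*(1/13)*(-259 + 303 + 2*13*1381)) = 1/(-55893 + (½)*(1/13)*(-259 + 303 + 35906)) = 1/(-55893 + (½)*(1/13)*35950) = 1/(-55893 + 17975/13) = 1/(-708634/13) = -13/708634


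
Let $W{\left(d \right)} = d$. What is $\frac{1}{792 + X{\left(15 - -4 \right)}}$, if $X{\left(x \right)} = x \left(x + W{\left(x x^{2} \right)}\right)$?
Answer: $\frac{1}{131474} \approx 7.6061 \cdot 10^{-6}$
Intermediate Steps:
$X{\left(x \right)} = x \left(x + x^{3}\right)$ ($X{\left(x \right)} = x \left(x + x x^{2}\right) = x \left(x + x^{3}\right)$)
$\frac{1}{792 + X{\left(15 - -4 \right)}} = \frac{1}{792 + \left(\left(15 - -4\right)^{2} + \left(15 - -4\right)^{4}\right)} = \frac{1}{792 + \left(\left(15 + 4\right)^{2} + \left(15 + 4\right)^{4}\right)} = \frac{1}{792 + \left(19^{2} + 19^{4}\right)} = \frac{1}{792 + \left(361 + 130321\right)} = \frac{1}{792 + 130682} = \frac{1}{131474}$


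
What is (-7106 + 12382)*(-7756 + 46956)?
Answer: 206819200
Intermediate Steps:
(-7106 + 12382)*(-7756 + 46956) = 5276*39200 = 206819200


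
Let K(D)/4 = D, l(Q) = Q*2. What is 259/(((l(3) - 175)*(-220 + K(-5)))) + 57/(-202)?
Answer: -1129801/4096560 ≈ -0.27579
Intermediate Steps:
l(Q) = 2*Q
K(D) = 4*D
259/(((l(3) - 175)*(-220 + K(-5)))) + 57/(-202) = 259/(((2*3 - 175)*(-220 + 4*(-5)))) + 57/(-202) = 259/(((6 - 175)*(-220 - 20))) + 57*(-1/202) = 259/((-169*(-240))) - 57/202 = 259/40560 - 57/202 = -1129801/4096560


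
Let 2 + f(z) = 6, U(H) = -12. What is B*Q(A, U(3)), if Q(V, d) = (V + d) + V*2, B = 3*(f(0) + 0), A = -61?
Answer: -2340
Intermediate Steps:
f(z) = 4 (f(z) = -2 + 6 = 4)
B = 12 (B = 3*(4 + 0) = 3*4 = 12)
Q(V, d) = d + 3*V (Q(V, d) = (V + d) + 2*V = d + 3*V)
B*Q(A, U(3)) = 12*(-12 + 3*(-61)) = 12*(-12 - 183) = 12*(-195) = -2340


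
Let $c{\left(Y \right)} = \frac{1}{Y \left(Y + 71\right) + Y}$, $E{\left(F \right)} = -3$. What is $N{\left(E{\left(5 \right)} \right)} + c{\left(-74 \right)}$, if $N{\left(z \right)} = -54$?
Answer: $- \frac{7991}{148} \approx -53.993$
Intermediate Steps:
$c{\left(Y \right)} = \frac{1}{Y + Y \left(71 + Y\right)}$ ($c{\left(Y \right)} = \frac{1}{Y \left(71 + Y\right) + Y} = \frac{1}{Y + Y \left(71 + Y\right)}$)
$N{\left(E{\left(5 \right)} \right)} + c{\left(-74 \right)} = -54 + \frac{1}{\left(-74\right) \left(72 - 74\right)} = -54 - \frac{1}{74 \left(-2\right)} = -54 - - \frac{1}{148} = -54 + \frac{1}{148} = - \frac{7991}{148}$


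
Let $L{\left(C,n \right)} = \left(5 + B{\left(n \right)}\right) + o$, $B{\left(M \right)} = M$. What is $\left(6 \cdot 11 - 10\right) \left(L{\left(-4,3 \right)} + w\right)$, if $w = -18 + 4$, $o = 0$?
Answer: $-336$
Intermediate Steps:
$L{\left(C,n \right)} = 5 + n$ ($L{\left(C,n \right)} = \left(5 + n\right) + 0 = 5 + n$)
$w = -14$
$\left(6 \cdot 11 - 10\right) \left(L{\left(-4,3 \right)} + w\right) = \left(6 \cdot 11 - 10\right) \left(\left(5 + 3\right) - 14\right) = \left(66 - 10\right) \left(8 - 14\right) = 56 \left(-6\right) = -336$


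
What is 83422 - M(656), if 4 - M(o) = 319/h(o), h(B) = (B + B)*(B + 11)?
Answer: 2517221579/30176 ≈ 83418.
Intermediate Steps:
h(B) = 2*B*(11 + B) (h(B) = (2*B)*(11 + B) = 2*B*(11 + B))
M(o) = 4 - 319/(2*o*(11 + o))
83422 - M(656) = 83422 - (-319 + 8*656*(11 + 656))/(2*656*(11 + 656)) = 83422 - (-319 + 8*656*667)/(2*656*667) = 83422 - (-319 + 3500416)/(2*656*667) = 83422 - 3500097/(2*656*667) = 83422 - 1*120693/30176 = 83422 - 120693/30176 = 2517221579/30176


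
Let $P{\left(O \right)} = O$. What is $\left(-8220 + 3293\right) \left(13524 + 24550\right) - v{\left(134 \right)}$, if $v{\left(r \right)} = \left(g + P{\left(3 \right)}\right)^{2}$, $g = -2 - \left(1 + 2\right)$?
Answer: $-187590602$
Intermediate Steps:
$g = -5$ ($g = -2 - 3 = -5$)
$v{\left(r \right)} = 4$ ($v{\left(r \right)} = \left(-5 + 3\right)^{2} = \left(-2\right)^{2} = 4$)
$\left(-8220 + 3293\right) \left(13524 + 24550\right) - v{\left(134 \right)} = \left(-8220 + 3293\right) \left(13524 + 24550\right) - 4 = \left(-4927\right) 38074 - 4 = -187590598 - 4 = -187590602$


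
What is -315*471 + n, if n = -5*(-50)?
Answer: -148115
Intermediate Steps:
n = 250
-315*471 + n = -315*471 + 250 = -148365 + 250 = -148115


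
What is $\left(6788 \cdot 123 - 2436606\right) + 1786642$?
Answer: $184960$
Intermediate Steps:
$\left(6788 \cdot 123 - 2436606\right) + 1786642 = \left(834924 - 2436606\right) + 1786642 = -1601682 + 1786642 = 184960$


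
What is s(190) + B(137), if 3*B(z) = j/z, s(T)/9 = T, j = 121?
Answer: 702931/411 ≈ 1710.3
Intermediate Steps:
s(T) = 9*T
B(z) = 121/(3*z) (B(z) = (121/z)/3 = 121/(3*z))
s(190) + B(137) = 9*190 + (121/3)/137 = 1710 + (121/3)*(1/137) = 1710 + 121/411 = 702931/411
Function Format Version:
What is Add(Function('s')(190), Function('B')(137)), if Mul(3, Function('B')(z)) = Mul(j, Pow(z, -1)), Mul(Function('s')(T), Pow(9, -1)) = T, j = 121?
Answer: Rational(702931, 411) ≈ 1710.3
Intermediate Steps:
Function('s')(T) = Mul(9, T)
Function('B')(z) = Mul(Rational(121, 3), Pow(z, -1)) (Function('B')(z) = Mul(Rational(1, 3), Mul(121, Pow(z, -1))) = Mul(Rational(121, 3), Pow(z, -1)))
Add(Function('s')(190), Function('B')(137)) = Add(Mul(9, 190), Mul(Rational(121, 3), Pow(137, -1))) = Add(1710, Mul(Rational(121, 3), Rational(1, 137))) = Add(1710, Rational(121, 411)) = Rational(702931, 411)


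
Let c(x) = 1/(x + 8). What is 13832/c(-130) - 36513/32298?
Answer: -18167680235/10766 ≈ -1.6875e+6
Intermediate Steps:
c(x) = 1/(8 + x)
13832/c(-130) - 36513/32298 = 13832/(1/(8 - 130)) - 36513/32298 = 13832/(1/(-122)) - 36513*1/32298 = 13832/(-1/122) - 12171/10766 = 13832*(-122) - 12171/10766 = -1687504 - 12171/10766 = -18167680235/10766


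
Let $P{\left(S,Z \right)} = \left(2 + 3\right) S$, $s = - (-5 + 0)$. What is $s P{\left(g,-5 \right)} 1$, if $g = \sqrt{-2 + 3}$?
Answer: $25$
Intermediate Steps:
$g = 1$ ($g = \sqrt{1} = 1$)
$s = 5$ ($s = \left(-1\right) \left(-5\right) = 5$)
$P{\left(S,Z \right)} = 5 S$
$s P{\left(g,-5 \right)} 1 = 5 \cdot 5 \cdot 1 \cdot 1 = 5 \cdot 5 \cdot 1 = 25 \cdot 1 = 25$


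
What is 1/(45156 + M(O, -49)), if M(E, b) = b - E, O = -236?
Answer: 1/45343 ≈ 2.2054e-5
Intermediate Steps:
1/(45156 + M(O, -49)) = 1/(45156 + (-49 - 1*(-236))) = 1/(45156 + (-49 + 236)) = 1/(45156 + 187) = 1/45343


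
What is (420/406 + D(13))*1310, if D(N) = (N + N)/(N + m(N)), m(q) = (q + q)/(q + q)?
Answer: 768970/203 ≈ 3788.0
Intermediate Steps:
m(q) = 1 (m(q) = (2*q)/((2*q)) = (2*q)*(1/(2*q)) = 1)
D(N) = 2*N/(1 + N) (D(N) = (N + N)/(N + 1) = (2*N)/(1 + N) = 2*N/(1 + N))
(420/406 + D(13))*1310 = (420/406 + 2*13/(1 + 13))*1310 = (420*(1/406) + 2*13/14)*1310 = (30/29 + 2*13*(1/14))*1310 = (30/29 + 13/7)*1310 = (587/203)*1310 = 768970/203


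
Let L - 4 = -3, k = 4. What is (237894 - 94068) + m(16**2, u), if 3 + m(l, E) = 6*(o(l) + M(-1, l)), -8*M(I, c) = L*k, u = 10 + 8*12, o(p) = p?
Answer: 145356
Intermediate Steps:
L = 1 (L = 4 - 3 = 1)
u = 106 (u = 10 + 96 = 106)
M(I, c) = -1/2 (M(I, c) = -4/8 = -1/8*4 = -1/2)
m(l, E) = -6 + 6*l (m(l, E) = -3 + 6*(l - 1/2) = -3 + 6*(-1/2 + l) = -3 + (-3 + 6*l) = -6 + 6*l)
(237894 - 94068) + m(16**2, u) = (237894 - 94068) + (-6 + 6*16**2) = 143826 + (-6 + 6*256) = 143826 + (-6 + 1536) = 143826 + 1530 = 145356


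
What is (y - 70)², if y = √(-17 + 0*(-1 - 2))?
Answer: (70 - I*√17)² ≈ 4883.0 - 577.23*I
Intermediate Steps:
y = I*√17 (y = √(-17 + 0*(-3)) = √(-17 + 0) = √(-17) = I*√17 ≈ 4.1231*I)
(y - 70)² = (I*√17 - 70)² = (-70 + I*√17)²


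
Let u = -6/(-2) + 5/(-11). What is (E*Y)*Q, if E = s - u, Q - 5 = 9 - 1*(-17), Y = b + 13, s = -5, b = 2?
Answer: -38595/11 ≈ -3508.6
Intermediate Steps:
Y = 15 (Y = 2 + 13 = 15)
Q = 31 (Q = 5 + (9 - 1*(-17)) = 5 + (9 + 17) = 5 + 26 = 31)
u = 28/11 (u = -6*(-1/2) + 5*(-1/11) = 3 - 5/11 = 28/11 ≈ 2.5455)
E = -83/11 (E = -5 - 1*28/11 = -5 - 28/11 = -83/11 ≈ -7.5455)
(E*Y)*Q = -83/11*15*31 = -1245/11*31 = -38595/11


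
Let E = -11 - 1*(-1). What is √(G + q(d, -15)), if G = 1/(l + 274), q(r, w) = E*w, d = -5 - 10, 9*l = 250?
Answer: √276630711/1358 ≈ 12.248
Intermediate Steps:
l = 250/9 (l = (⅑)*250 = 250/9 ≈ 27.778)
d = -15
E = -10 (E = -11 + 1 = -10)
q(r, w) = -10*w
G = 9/2716 (G = 1/(250/9 + 274) = 1/(2716/9) = 9/2716 ≈ 0.0033137)
√(G + q(d, -15)) = √(9/2716 - 10*(-15)) = √(9/2716 + 150) = √(407409/2716) = √276630711/1358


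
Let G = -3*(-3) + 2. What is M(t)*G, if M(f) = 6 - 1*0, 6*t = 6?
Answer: 66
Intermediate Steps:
t = 1 (t = (⅙)*6 = 1)
G = 11 (G = 9 + 2 = 11)
M(f) = 6 (M(f) = 6 + 0 = 6)
M(t)*G = 6*11 = 66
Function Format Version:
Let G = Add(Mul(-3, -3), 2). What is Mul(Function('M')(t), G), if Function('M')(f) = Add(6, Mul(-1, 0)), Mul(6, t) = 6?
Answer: 66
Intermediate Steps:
t = 1 (t = Mul(Rational(1, 6), 6) = 1)
G = 11 (G = Add(9, 2) = 11)
Function('M')(f) = 6 (Function('M')(f) = Add(6, 0) = 6)
Mul(Function('M')(t), G) = Mul(6, 11) = 66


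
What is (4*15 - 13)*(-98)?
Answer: -4606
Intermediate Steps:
(4*15 - 13)*(-98) = (60 - 13)*(-98) = 47*(-98) = -4606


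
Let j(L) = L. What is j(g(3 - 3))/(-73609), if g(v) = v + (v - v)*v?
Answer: 0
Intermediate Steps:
g(v) = v (g(v) = v + 0*v = v + 0 = v)
j(g(3 - 3))/(-73609) = (3 - 3)/(-73609) = 0*(-1/73609) = 0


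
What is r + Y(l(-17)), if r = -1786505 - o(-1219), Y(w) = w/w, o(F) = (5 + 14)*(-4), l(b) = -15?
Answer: -1786428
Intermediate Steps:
o(F) = -76 (o(F) = 19*(-4) = -76)
Y(w) = 1
r = -1786429 (r = -1786505 - 1*(-76) = -1786505 + 76 = -1786429)
r + Y(l(-17)) = -1786429 + 1 = -1786428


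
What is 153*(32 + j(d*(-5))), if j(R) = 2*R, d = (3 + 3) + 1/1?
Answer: -5814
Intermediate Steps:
d = 7 (d = 6 + 1*1 = 6 + 1 = 7)
153*(32 + j(d*(-5))) = 153*(32 + 2*(7*(-5))) = 153*(32 + 2*(-35)) = 153*(32 - 70) = 153*(-38) = -5814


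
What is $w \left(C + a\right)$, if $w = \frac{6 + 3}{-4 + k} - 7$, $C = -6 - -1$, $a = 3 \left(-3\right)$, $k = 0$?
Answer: $\frac{259}{2} \approx 129.5$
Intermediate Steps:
$a = -9$
$C = -5$ ($C = -6 + 1 = -5$)
$w = - \frac{37}{4}$ ($w = \frac{6 + 3}{-4 + 0} - 7 = \frac{9}{-4} - 7 = 9 \left(- \frac{1}{4}\right) - 7 = - \frac{9}{4} - 7 = - \frac{37}{4} \approx -9.25$)
$w \left(C + a\right) = - \frac{37 \left(-5 - 9\right)}{4} = \left(- \frac{37}{4}\right) \left(-14\right) = \frac{259}{2}$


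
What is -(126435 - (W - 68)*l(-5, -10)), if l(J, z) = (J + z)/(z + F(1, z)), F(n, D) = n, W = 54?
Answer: -379375/3 ≈ -1.2646e+5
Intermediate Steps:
l(J, z) = (J + z)/(1 + z) (l(J, z) = (J + z)/(z + 1) = (J + z)/(1 + z))
-(126435 - (W - 68)*l(-5, -10)) = -(126435 - (54 - 68)*(-5 - 10)/(1 - 10)) = -(126435 - (-14)*-15/(-9)) = -(126435 - (-14)*(-1/9*(-15))) = -(126435 - (-14)*5/3) = -(126435 - 1*(-70/3)) = -(126435 + 70/3) = -1*379375/3 = -379375/3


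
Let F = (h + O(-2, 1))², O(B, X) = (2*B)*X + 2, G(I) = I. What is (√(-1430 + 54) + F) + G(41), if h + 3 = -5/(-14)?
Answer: 12261/196 + 4*I*√86 ≈ 62.556 + 37.094*I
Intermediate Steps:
h = -37/14 (h = -3 - 5/(-14) = -3 - 5*(-1/14) = -3 + 5/14 = -37/14 ≈ -2.6429)
O(B, X) = 2 + 2*B*X (O(B, X) = 2*B*X + 2 = 2 + 2*B*X)
F = 4225/196 (F = (-37/14 + (2 + 2*(-2)*1))² = (-37/14 + (2 - 4))² = (-37/14 - 2)² = (-65/14)² = 4225/196 ≈ 21.556)
(√(-1430 + 54) + F) + G(41) = (√(-1430 + 54) + 4225/196) + 41 = (√(-1376) + 4225/196) + 41 = (4*I*√86 + 4225/196) + 41 = (4225/196 + 4*I*√86) + 41 = 12261/196 + 4*I*√86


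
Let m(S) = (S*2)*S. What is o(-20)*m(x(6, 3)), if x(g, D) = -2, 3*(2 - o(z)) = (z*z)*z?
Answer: 64048/3 ≈ 21349.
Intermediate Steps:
o(z) = 2 - z³/3 (o(z) = 2 - z*z*z/3 = 2 - z²*z/3 = 2 - z³/3)
m(S) = 2*S² (m(S) = (2*S)*S = 2*S²)
o(-20)*m(x(6, 3)) = (2 - ⅓*(-20)³)*(2*(-2)²) = (2 - ⅓*(-8000))*(2*4) = (2 + 8000/3)*8 = (8006/3)*8 = 64048/3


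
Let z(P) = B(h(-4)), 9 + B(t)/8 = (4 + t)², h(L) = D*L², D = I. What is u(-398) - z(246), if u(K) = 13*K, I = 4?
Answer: -42094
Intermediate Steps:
D = 4
h(L) = 4*L²
B(t) = -72 + 8*(4 + t)²
z(P) = 36920 (z(P) = -72 + 8*(4 + 4*(-4)²)² = -72 + 8*(4 + 4*16)² = -72 + 8*(4 + 64)² = -72 + 8*68² = -72 + 8*4624 = -72 + 36992 = 36920)
u(-398) - z(246) = 13*(-398) - 1*36920 = -5174 - 36920 = -42094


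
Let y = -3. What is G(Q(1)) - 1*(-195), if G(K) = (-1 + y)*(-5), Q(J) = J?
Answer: 215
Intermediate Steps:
G(K) = 20 (G(K) = (-1 - 3)*(-5) = -4*(-5) = 20)
G(Q(1)) - 1*(-195) = 20 - 1*(-195) = 20 + 195 = 215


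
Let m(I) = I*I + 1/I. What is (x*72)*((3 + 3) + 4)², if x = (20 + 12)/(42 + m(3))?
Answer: 345600/77 ≈ 4488.3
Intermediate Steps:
m(I) = 1/I + I² (m(I) = I² + 1/I = 1/I + I²)
x = 48/77 (x = (20 + 12)/(42 + (1 + 3³)/3) = 32/(42 + (1 + 27)/3) = 32/(42 + (⅓)*28) = 32/(42 + 28/3) = 32/(154/3) = 32*(3/154) = 48/77 ≈ 0.62338)
(x*72)*((3 + 3) + 4)² = ((48/77)*72)*((3 + 3) + 4)² = 3456*(6 + 4)²/77 = (3456/77)*10² = (3456/77)*100 = 345600/77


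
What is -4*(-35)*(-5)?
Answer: -700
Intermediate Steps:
-4*(-35)*(-5) = 140*(-5) = -700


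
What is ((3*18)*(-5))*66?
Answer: -17820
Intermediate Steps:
((3*18)*(-5))*66 = (54*(-5))*66 = -270*66 = -17820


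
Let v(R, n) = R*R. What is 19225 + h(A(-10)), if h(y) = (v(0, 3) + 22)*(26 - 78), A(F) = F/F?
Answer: 18081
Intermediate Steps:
A(F) = 1
v(R, n) = R²
h(y) = -1144 (h(y) = (0² + 22)*(26 - 78) = (0 + 22)*(-52) = 22*(-52) = -1144)
19225 + h(A(-10)) = 19225 - 1144 = 18081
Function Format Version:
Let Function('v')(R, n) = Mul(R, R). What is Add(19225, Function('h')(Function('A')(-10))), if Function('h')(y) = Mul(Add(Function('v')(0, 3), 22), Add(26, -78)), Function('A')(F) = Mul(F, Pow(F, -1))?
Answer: 18081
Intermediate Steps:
Function('A')(F) = 1
Function('v')(R, n) = Pow(R, 2)
Function('h')(y) = -1144 (Function('h')(y) = Mul(Add(Pow(0, 2), 22), Add(26, -78)) = Mul(Add(0, 22), -52) = Mul(22, -52) = -1144)
Add(19225, Function('h')(Function('A')(-10))) = Add(19225, -1144) = 18081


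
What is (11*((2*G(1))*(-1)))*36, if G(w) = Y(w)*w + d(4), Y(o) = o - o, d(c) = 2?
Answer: -1584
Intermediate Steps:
Y(o) = 0
G(w) = 2 (G(w) = 0*w + 2 = 0 + 2 = 2)
(11*((2*G(1))*(-1)))*36 = (11*((2*2)*(-1)))*36 = (11*(4*(-1)))*36 = (11*(-4))*36 = -44*36 = -1584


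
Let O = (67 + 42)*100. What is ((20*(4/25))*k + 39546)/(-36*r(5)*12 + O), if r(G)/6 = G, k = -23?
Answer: -98681/5150 ≈ -19.161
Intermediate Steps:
O = 10900 (O = 109*100 = 10900)
r(G) = 6*G
((20*(4/25))*k + 39546)/(-36*r(5)*12 + O) = ((20*(4/25))*(-23) + 39546)/(-216*5*12 + 10900) = ((20*(4*(1/25)))*(-23) + 39546)/(-36*30*12 + 10900) = ((20*(4/25))*(-23) + 39546)/(-1080*12 + 10900) = ((16/5)*(-23) + 39546)/(-12960 + 10900) = (-368/5 + 39546)/(-2060) = (197362/5)*(-1/2060) = -98681/5150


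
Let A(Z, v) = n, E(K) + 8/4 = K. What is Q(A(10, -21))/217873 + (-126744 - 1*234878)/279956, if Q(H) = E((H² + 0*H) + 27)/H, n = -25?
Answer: -39397474431/30497426794 ≈ -1.2918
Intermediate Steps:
E(K) = -2 + K
A(Z, v) = -25
Q(H) = (25 + H²)/H (Q(H) = (-2 + ((H² + 0*H) + 27))/H = (-2 + ((H² + 0) + 27))/H = (-2 + (H² + 27))/H = (-2 + (27 + H²))/H = (25 + H²)/H)
Q(A(10, -21))/217873 + (-126744 - 1*234878)/279956 = (-25 + 25/(-25))/217873 + (-126744 - 1*234878)/279956 = (-25 + 25*(-1/25))*(1/217873) + (-126744 - 234878)*(1/279956) = (-25 - 1)*(1/217873) - 361622*1/279956 = -26*1/217873 - 180811/139978 = -26/217873 - 180811/139978 = -39397474431/30497426794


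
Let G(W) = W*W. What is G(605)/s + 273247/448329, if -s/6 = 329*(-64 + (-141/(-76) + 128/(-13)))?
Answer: 4773704506493/1498749948801 ≈ 3.1851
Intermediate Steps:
G(W) = W²
s = 70202349/494 (s = -1974*(-64 + (-141/(-76) + 128/(-13))) = -1974*(-64 + (-141*(-1/76) + 128*(-1/13))) = -1974*(-64 + (141/76 - 128/13)) = -1974*(-64 - 7895/988) = -1974*(-71127)/988 = -6*(-23400783/988) = 70202349/494 ≈ 1.4211e+5)
G(605)/s + 273247/448329 = 605²/(70202349/494) + 273247/448329 = 366025*(494/70202349) + 273247*(1/448329) = 180816350/70202349 + 273247/448329 = 4773704506493/1498749948801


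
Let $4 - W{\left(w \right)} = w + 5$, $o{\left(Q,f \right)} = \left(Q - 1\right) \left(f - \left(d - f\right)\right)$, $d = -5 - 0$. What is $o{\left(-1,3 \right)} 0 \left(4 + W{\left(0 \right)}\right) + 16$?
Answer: $16$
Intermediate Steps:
$d = -5$ ($d = -5 + 0 = -5$)
$o{\left(Q,f \right)} = \left(-1 + Q\right) \left(5 + 2 f\right)$ ($o{\left(Q,f \right)} = \left(Q - 1\right) \left(f + \left(f - -5\right)\right) = \left(-1 + Q\right) \left(f + \left(f + 5\right)\right) = \left(-1 + Q\right) \left(f + \left(5 + f\right)\right) = \left(-1 + Q\right) \left(5 + 2 f\right)$)
$W{\left(w \right)} = -1 - w$ ($W{\left(w \right)} = 4 - \left(w + 5\right) = 4 - \left(5 + w\right) = -1 - w$)
$o{\left(-1,3 \right)} 0 \left(4 + W{\left(0 \right)}\right) + 16 = \left(-5 - 6 + 5 \left(-1\right) + 2 \left(-1\right) 3\right) 0 \left(4 - 1\right) + 16 = \left(-5 - 6 - 5 - 6\right) 0 \left(4 + \left(-1 + 0\right)\right) + 16 = - 22 \cdot 0 \left(4 - 1\right) + 16 = - 22 \cdot 0 \cdot 3 + 16 = \left(-22\right) 0 + 16 = 0 + 16 = 16$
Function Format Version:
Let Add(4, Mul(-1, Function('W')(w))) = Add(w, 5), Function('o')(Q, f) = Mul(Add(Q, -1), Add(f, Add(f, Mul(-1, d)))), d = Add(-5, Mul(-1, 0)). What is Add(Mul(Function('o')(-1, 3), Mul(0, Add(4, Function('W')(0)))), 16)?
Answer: 16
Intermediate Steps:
d = -5 (d = Add(-5, 0) = -5)
Function('o')(Q, f) = Mul(Add(-1, Q), Add(5, Mul(2, f))) (Function('o')(Q, f) = Mul(Add(Q, -1), Add(f, Add(f, Mul(-1, -5)))) = Mul(Add(-1, Q), Add(f, Add(f, 5))) = Mul(Add(-1, Q), Add(f, Add(5, f))) = Mul(Add(-1, Q), Add(5, Mul(2, f))))
Function('W')(w) = Add(-1, Mul(-1, w)) (Function('W')(w) = Add(4, Mul(-1, Add(w, 5))) = Add(4, Mul(-1, Add(5, w))) = Add(4, Add(-5, Mul(-1, w))) = Add(-1, Mul(-1, w)))
Add(Mul(Function('o')(-1, 3), Mul(0, Add(4, Function('W')(0)))), 16) = Add(Mul(Add(-5, Mul(-2, 3), Mul(5, -1), Mul(2, -1, 3)), Mul(0, Add(4, Add(-1, Mul(-1, 0))))), 16) = Add(Mul(Add(-5, -6, -5, -6), Mul(0, Add(4, Add(-1, 0)))), 16) = Add(Mul(-22, Mul(0, Add(4, -1))), 16) = Add(Mul(-22, Mul(0, 3)), 16) = Add(Mul(-22, 0), 16) = Add(0, 16) = 16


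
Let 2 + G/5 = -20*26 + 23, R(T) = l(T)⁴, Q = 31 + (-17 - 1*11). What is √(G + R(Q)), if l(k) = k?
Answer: I*√2414 ≈ 49.132*I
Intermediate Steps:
Q = 3 (Q = 31 + (-17 - 11) = 31 - 28 = 3)
R(T) = T⁴
G = -2495 (G = -10 + 5*(-20*26 + 23) = -10 + 5*(-520 + 23) = -10 + 5*(-497) = -10 - 2485 = -2495)
√(G + R(Q)) = √(-2495 + 3⁴) = √(-2495 + 81) = √(-2414) = I*√2414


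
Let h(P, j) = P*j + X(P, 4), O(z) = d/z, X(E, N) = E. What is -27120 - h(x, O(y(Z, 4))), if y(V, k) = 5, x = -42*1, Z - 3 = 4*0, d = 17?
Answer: -134676/5 ≈ -26935.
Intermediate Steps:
Z = 3 (Z = 3 + 4*0 = 3 + 0 = 3)
x = -42
O(z) = 17/z
h(P, j) = P + P*j (h(P, j) = P*j + P = P + P*j)
-27120 - h(x, O(y(Z, 4))) = -27120 - (-42)*(1 + 17/5) = -27120 - (-42)*22/5 = -27120 - 1*(-924/5) = -27120 + 924/5 = -134676/5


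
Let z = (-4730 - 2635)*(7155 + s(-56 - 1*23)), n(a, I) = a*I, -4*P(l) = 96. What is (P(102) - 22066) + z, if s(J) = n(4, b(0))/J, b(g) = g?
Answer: -52718665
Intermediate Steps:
P(l) = -24 (P(l) = -¼*96 = -24)
n(a, I) = I*a
s(J) = 0 (s(J) = (0*4)/J = 0/J = 0)
z = -52696575 (z = (-4730 - 2635)*(7155 + 0) = -7365*7155 = -52696575)
(P(102) - 22066) + z = (-24 - 22066) - 52696575 = -22090 - 52696575 = -52718665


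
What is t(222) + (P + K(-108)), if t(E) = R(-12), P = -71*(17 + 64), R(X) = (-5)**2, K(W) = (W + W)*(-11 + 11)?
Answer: -5726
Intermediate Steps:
K(W) = 0 (K(W) = (2*W)*0 = 0)
R(X) = 25
P = -5751 (P = -71*81 = -5751)
t(E) = 25
t(222) + (P + K(-108)) = 25 + (-5751 + 0) = 25 - 5751 = -5726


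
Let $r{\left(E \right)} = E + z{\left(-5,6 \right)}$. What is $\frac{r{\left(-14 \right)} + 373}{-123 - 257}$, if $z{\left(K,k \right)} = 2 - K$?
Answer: $- \frac{183}{190} \approx -0.96316$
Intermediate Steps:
$r{\left(E \right)} = 7 + E$ ($r{\left(E \right)} = E + \left(2 - -5\right) = E + \left(2 + 5\right) = E + 7 = 7 + E$)
$\frac{r{\left(-14 \right)} + 373}{-123 - 257} = \frac{\left(7 - 14\right) + 373}{-123 - 257} = \frac{-7 + 373}{-380} = 366 \left(- \frac{1}{380}\right) = - \frac{183}{190}$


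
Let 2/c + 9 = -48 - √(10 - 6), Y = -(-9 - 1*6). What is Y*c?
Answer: -30/59 ≈ -0.50847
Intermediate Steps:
Y = 15 (Y = -(-9 - 6) = -1*(-15) = 15)
c = -2/59 (c = 2/(-9 + (-48 - √(10 - 6))) = 2/(-9 + (-48 - √4)) = 2/(-9 + (-48 - 1*2)) = 2/(-9 + (-48 - 2)) = 2/(-9 - 50) = 2/(-59) = 2*(-1/59) = -2/59 ≈ -0.033898)
Y*c = 15*(-2/59) = -30/59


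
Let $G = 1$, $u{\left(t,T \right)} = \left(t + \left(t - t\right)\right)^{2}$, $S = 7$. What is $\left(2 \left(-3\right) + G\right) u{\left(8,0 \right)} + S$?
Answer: $-313$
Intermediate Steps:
$u{\left(t,T \right)} = t^{2}$ ($u{\left(t,T \right)} = \left(t + 0\right)^{2} = t^{2}$)
$\left(2 \left(-3\right) + G\right) u{\left(8,0 \right)} + S = \left(2 \left(-3\right) + 1\right) 8^{2} + 7 = \left(-6 + 1\right) 64 + 7 = \left(-5\right) 64 + 7 = -320 + 7 = -313$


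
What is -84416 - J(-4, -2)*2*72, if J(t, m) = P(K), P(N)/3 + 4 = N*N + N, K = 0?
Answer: -82688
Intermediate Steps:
P(N) = -12 + 3*N + 3*N² (P(N) = -12 + 3*(N*N + N) = -12 + 3*(N² + N) = -12 + 3*(N + N²) = -12 + (3*N + 3*N²) = -12 + 3*N + 3*N²)
J(t, m) = -12 (J(t, m) = -12 + 3*0 + 3*0² = -12 + 0 + 3*0 = -12 + 0 + 0 = -12)
-84416 - J(-4, -2)*2*72 = -84416 - (-12*2)*72 = -84416 - (-24)*72 = -84416 - 1*(-1728) = -84416 + 1728 = -82688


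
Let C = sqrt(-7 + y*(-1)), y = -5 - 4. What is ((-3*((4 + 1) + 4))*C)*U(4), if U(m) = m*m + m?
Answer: -540*sqrt(2) ≈ -763.68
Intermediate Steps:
y = -9
U(m) = m + m**2 (U(m) = m**2 + m = m + m**2)
C = sqrt(2) (C = sqrt(-7 - 9*(-1)) = sqrt(-7 + 9) = sqrt(2) ≈ 1.4142)
((-3*((4 + 1) + 4))*C)*U(4) = ((-3*((4 + 1) + 4))*sqrt(2))*(4*(1 + 4)) = ((-3*(5 + 4))*sqrt(2))*(4*5) = ((-3*9)*sqrt(2))*20 = -27*sqrt(2)*20 = -540*sqrt(2)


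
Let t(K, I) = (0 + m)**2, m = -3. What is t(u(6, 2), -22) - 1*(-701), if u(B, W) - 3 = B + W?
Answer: 710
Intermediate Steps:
u(B, W) = 3 + B + W (u(B, W) = 3 + (B + W) = 3 + B + W)
t(K, I) = 9 (t(K, I) = (0 - 3)**2 = (-3)**2 = 9)
t(u(6, 2), -22) - 1*(-701) = 9 - 1*(-701) = 9 + 701 = 710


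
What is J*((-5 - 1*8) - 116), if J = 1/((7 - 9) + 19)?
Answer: -129/17 ≈ -7.5882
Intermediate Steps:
J = 1/17 (J = 1/(-2 + 19) = 1/17 ≈ 0.058824)
J*((-5 - 1*8) - 116) = ((-5 - 1*8) - 116)/17 = ((-5 - 8) - 116)/17 = (-13 - 116)/17 = (1/17)*(-129) = -129/17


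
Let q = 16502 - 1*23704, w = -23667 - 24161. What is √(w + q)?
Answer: I*√55030 ≈ 234.58*I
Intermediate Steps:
w = -47828
q = -7202 (q = 16502 - 23704 = -7202)
√(w + q) = √(-47828 - 7202) = √(-55030) = I*√55030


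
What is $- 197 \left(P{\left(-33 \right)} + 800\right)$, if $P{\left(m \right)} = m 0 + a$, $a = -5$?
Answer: $-156615$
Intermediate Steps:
$P{\left(m \right)} = -5$ ($P{\left(m \right)} = m 0 - 5 = 0 - 5 = -5$)
$- 197 \left(P{\left(-33 \right)} + 800\right) = - 197 \left(-5 + 800\right) = \left(-197\right) 795 = -156615$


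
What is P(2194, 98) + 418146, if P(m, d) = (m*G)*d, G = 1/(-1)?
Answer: 203134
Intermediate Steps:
G = -1
P(m, d) = -d*m (P(m, d) = (m*(-1))*d = (-m)*d = -d*m)
P(2194, 98) + 418146 = -1*98*2194 + 418146 = -215012 + 418146 = 203134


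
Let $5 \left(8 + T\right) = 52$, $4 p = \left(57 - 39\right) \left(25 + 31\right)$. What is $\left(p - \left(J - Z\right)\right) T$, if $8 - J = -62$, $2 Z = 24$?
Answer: $\frac{2328}{5} \approx 465.6$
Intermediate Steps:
$Z = 12$ ($Z = \frac{1}{2} \cdot 24 = 12$)
$p = 252$ ($p = \frac{\left(57 - 39\right) \left(25 + 31\right)}{4} = \frac{18 \cdot 56}{4} = \frac{1}{4} \cdot 1008 = 252$)
$J = 70$ ($J = 8 - -62 = 8 + 62 = 70$)
$T = \frac{12}{5}$ ($T = -8 + \frac{1}{5} \cdot 52 = -8 + \frac{52}{5} = \frac{12}{5} \approx 2.4$)
$\left(p - \left(J - Z\right)\right) T = \left(252 + \left(12 - 70\right)\right) \frac{12}{5} = \left(252 - 58\right) \frac{12}{5} = 194 \cdot \frac{12}{5} = \frac{2328}{5}$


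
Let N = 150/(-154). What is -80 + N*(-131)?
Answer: 3665/77 ≈ 47.597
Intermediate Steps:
N = -75/77 (N = 150*(-1/154) = -75/77 ≈ -0.97403)
-80 + N*(-131) = -80 - 75/77*(-131) = -80 + 9825/77 = 3665/77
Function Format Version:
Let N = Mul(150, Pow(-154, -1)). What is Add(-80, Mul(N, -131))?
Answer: Rational(3665, 77) ≈ 47.597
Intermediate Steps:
N = Rational(-75, 77) (N = Mul(150, Rational(-1, 154)) = Rational(-75, 77) ≈ -0.97403)
Add(-80, Mul(N, -131)) = Add(-80, Mul(Rational(-75, 77), -131)) = Add(-80, Rational(9825, 77)) = Rational(3665, 77)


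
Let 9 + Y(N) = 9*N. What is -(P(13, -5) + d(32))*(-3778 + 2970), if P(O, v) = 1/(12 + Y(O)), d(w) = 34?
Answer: 412181/15 ≈ 27479.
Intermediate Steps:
Y(N) = -9 + 9*N
P(O, v) = 1/(3 + 9*O) (P(O, v) = 1/(12 + (-9 + 9*O)) = 1/(3 + 9*O))
-(P(13, -5) + d(32))*(-3778 + 2970) = -(1/(3*(1 + 3*13)) + 34)*(-3778 + 2970) = -(1/(3*(1 + 39)) + 34)*(-808) = -((⅓)/40 + 34)*(-808) = -((⅓)*(1/40) + 34)*(-808) = -(1/120 + 34)*(-808) = -4081*(-808)/120 = -1*(-412181/15) = 412181/15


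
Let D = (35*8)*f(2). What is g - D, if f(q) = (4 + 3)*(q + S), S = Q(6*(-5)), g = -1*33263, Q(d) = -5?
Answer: -27383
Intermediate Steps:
g = -33263
S = -5
f(q) = -35 + 7*q (f(q) = (4 + 3)*(q - 5) = 7*(-5 + q) = -35 + 7*q)
D = -5880 (D = (35*8)*(-35 + 7*2) = 280*(-35 + 14) = 280*(-21) = -5880)
g - D = -33263 - 1*(-5880) = -33263 + 5880 = -27383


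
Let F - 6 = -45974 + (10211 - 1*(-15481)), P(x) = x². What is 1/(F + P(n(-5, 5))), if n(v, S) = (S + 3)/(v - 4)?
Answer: -81/1642292 ≈ -4.9321e-5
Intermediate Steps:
n(v, S) = (3 + S)/(-4 + v)
F = -20276 (F = 6 + (-45974 + (10211 - 1*(-15481))) = 6 + (-45974 + (10211 + 15481)) = 6 + (-45974 + 25692) = 6 - 20282 = -20276)
1/(F + P(n(-5, 5))) = 1/(-20276 + ((3 + 5)/(-4 - 5))²) = 1/(-20276 + (8/(-9))²) = 1/(-20276 + (-⅑*8)²) = 1/(-20276 + (-8/9)²) = 1/(-20276 + 64/81) = 1/(-1642292/81) = -81/1642292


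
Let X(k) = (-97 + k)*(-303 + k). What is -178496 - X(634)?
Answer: -356243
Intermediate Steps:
X(k) = (-303 + k)*(-97 + k)
-178496 - X(634) = -178496 - (29391 + 634² - 400*634) = -178496 - (29391 + 401956 - 253600) = -178496 - 1*177747 = -178496 - 177747 = -356243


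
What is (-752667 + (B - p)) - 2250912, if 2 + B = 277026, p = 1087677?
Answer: -3814232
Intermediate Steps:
B = 277024 (B = -2 + 277026 = 277024)
(-752667 + (B - p)) - 2250912 = (-752667 + (277024 - 1*1087677)) - 2250912 = (-752667 + (277024 - 1087677)) - 2250912 = (-752667 - 810653) - 2250912 = -1563320 - 2250912 = -3814232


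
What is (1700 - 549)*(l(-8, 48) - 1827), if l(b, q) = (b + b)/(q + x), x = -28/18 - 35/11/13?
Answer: -125058664935/59459 ≈ -2.1033e+6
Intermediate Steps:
x = -2317/1287 (x = -28*1/18 - 35*1/11*(1/13) = -14/9 - 35/11*1/13 = -14/9 - 35/143 = -2317/1287 ≈ -1.8003)
l(b, q) = 2*b/(-2317/1287 + q) (l(b, q) = (b + b)/(q - 2317/1287) = (2*b)/(-2317/1287 + q) = 2*b/(-2317/1287 + q))
(1700 - 549)*(l(-8, 48) - 1827) = (1700 - 549)*(2574*(-8)/(-2317 + 1287*48) - 1827) = 1151*(2574*(-8)/(-2317 + 61776) - 1827) = 1151*(2574*(-8)/59459 - 1827) = 1151*(2574*(-8)*(1/59459) - 1827) = 1151*(-20592/59459 - 1827) = 1151*(-108652185/59459) = -125058664935/59459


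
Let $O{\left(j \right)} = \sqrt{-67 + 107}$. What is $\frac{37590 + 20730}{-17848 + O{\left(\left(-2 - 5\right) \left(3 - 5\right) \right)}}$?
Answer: $- \frac{43370640}{13272961} - \frac{4860 \sqrt{10}}{13272961} \approx -3.2688$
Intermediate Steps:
$O{\left(j \right)} = 2 \sqrt{10}$ ($O{\left(j \right)} = \sqrt{40} = 2 \sqrt{10}$)
$\frac{37590 + 20730}{-17848 + O{\left(\left(-2 - 5\right) \left(3 - 5\right) \right)}} = \frac{37590 + 20730}{-17848 + 2 \sqrt{10}} = \frac{58320}{-17848 + 2 \sqrt{10}}$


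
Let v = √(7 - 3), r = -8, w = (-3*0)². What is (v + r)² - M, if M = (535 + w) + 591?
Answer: -1090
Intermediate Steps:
w = 0 (w = 0² = 0)
v = 2 (v = √4 = 2)
M = 1126 (M = (535 + 0) + 591 = 535 + 591 = 1126)
(v + r)² - M = (2 - 8)² - 1*1126 = (-6)² - 1126 = 36 - 1126 = -1090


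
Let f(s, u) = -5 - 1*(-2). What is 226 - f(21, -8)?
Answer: 229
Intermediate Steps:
f(s, u) = -3 (f(s, u) = -5 + 2 = -3)
226 - f(21, -8) = 226 - 1*(-3) = 226 + 3 = 229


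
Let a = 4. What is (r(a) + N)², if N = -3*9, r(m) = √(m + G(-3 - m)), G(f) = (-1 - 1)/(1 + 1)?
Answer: (27 - √3)² ≈ 638.47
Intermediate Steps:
G(f) = -1 (G(f) = -2/2 = -2*½ = -1)
r(m) = √(-1 + m) (r(m) = √(m - 1) = √(-1 + m))
N = -27
(r(a) + N)² = (√(-1 + 4) - 27)² = (√3 - 27)² = (-27 + √3)²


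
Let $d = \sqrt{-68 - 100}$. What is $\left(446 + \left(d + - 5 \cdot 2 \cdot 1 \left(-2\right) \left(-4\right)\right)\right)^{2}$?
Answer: $133788 + 1464 i \sqrt{42} \approx 1.3379 \cdot 10^{5} + 9487.8 i$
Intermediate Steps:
$d = 2 i \sqrt{42}$ ($d = \sqrt{-168} = 2 i \sqrt{42} \approx 12.961 i$)
$\left(446 + \left(d + - 5 \cdot 2 \cdot 1 \left(-2\right) \left(-4\right)\right)\right)^{2} = \left(446 + \left(2 i \sqrt{42} + - 5 \cdot 2 \cdot 1 \left(-2\right) \left(-4\right)\right)\right)^{2} = \left(446 + \left(2 i \sqrt{42} + - 5 \cdot 2 \left(-2\right) \left(-4\right)\right)\right)^{2} = \left(446 + \left(2 i \sqrt{42} + \left(-5\right) \left(-4\right) \left(-4\right)\right)\right)^{2} = \left(446 + \left(2 i \sqrt{42} + 20 \left(-4\right)\right)\right)^{2} = \left(446 - \left(80 - 2 i \sqrt{42}\right)\right)^{2} = \left(366 + 2 i \sqrt{42}\right)^{2}$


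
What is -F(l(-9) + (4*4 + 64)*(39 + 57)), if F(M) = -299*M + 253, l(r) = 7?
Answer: 2298160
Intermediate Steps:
F(M) = 253 - 299*M
-F(l(-9) + (4*4 + 64)*(39 + 57)) = -(253 - 299*(7 + (4*4 + 64)*(39 + 57))) = -(253 - 299*(7 + (16 + 64)*96)) = -(253 - 299*(7 + 80*96)) = -(253 - 299*(7 + 7680)) = -(253 - 299*7687) = -(253 - 2298413) = -1*(-2298160) = 2298160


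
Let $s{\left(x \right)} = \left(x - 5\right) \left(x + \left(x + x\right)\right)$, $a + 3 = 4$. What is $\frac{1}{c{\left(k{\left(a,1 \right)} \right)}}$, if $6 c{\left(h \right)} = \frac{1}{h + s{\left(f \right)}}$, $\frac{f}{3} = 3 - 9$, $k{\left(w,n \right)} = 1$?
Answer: $7458$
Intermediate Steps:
$a = 1$ ($a = -3 + 4 = 1$)
$f = -18$ ($f = 3 \left(3 - 9\right) = 3 \left(-6\right) = -18$)
$s{\left(x \right)} = 3 x \left(-5 + x\right)$ ($s{\left(x \right)} = \left(-5 + x\right) \left(x + 2 x\right) = \left(-5 + x\right) 3 x = 3 x \left(-5 + x\right)$)
$c{\left(h \right)} = \frac{1}{6 \left(1242 + h\right)}$ ($c{\left(h \right)} = \frac{1}{6 \left(h + 3 \left(-18\right) \left(-5 - 18\right)\right)} = \frac{1}{6 \left(h + 3 \left(-18\right) \left(-23\right)\right)} = \frac{1}{6 \left(h + 1242\right)} = \frac{1}{6 \left(1242 + h\right)}$)
$\frac{1}{c{\left(k{\left(a,1 \right)} \right)}} = \frac{1}{\frac{1}{6} \frac{1}{1242 + 1}} = \frac{1}{\frac{1}{6} \cdot \frac{1}{1243}} = \frac{1}{\frac{1}{7458}} = 7458$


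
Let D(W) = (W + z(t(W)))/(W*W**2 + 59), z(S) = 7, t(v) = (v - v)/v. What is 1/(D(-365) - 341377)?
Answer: -24313533/8300080954762 ≈ -2.9293e-6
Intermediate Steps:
t(v) = 0 (t(v) = 0/v = 0)
D(W) = (7 + W)/(59 + W**3) (D(W) = (W + 7)/(W*W**2 + 59) = (7 + W)/(W**3 + 59) = (7 + W)/(59 + W**3))
1/(D(-365) - 341377) = 1/((7 - 365)/(59 + (-365)**3) - 341377) = 1/(-358/(59 - 48627125) - 341377) = 1/(-358/(-48627066) - 341377) = 1/(-1/48627066*(-358) - 341377) = 1/(179/24313533 - 341377) = 1/(-8300080954762/24313533) = -24313533/8300080954762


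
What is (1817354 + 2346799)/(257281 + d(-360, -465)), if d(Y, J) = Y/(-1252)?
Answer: 186197127/11504149 ≈ 16.185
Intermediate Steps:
d(Y, J) = -Y/1252 (d(Y, J) = Y*(-1/1252) = -Y/1252)
(1817354 + 2346799)/(257281 + d(-360, -465)) = (1817354 + 2346799)/(257281 - 1/1252*(-360)) = 4164153/(257281 + 90/313) = 4164153/(80529043/313) = 4164153*(313/80529043) = 186197127/11504149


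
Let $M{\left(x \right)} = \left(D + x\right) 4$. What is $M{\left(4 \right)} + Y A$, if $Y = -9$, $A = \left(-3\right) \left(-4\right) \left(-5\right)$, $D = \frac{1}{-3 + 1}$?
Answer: $554$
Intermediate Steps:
$D = - \frac{1}{2}$ ($D = \frac{1}{-2} = - \frac{1}{2} \approx -0.5$)
$A = -60$ ($A = 12 \left(-5\right) = -60$)
$M{\left(x \right)} = -2 + 4 x$ ($M{\left(x \right)} = \left(- \frac{1}{2} + x\right) 4 = -2 + 4 x$)
$M{\left(4 \right)} + Y A = \left(-2 + 4 \cdot 4\right) - -540 = \left(-2 + 16\right) + 540 = 14 + 540 = 554$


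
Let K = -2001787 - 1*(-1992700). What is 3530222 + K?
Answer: 3521135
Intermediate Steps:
K = -9087 (K = -2001787 + 1992700 = -9087)
3530222 + K = 3530222 - 9087 = 3521135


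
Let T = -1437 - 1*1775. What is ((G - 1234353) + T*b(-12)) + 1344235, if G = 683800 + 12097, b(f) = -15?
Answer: 853959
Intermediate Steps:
T = -3212 (T = -1437 - 1775 = -3212)
G = 695897
((G - 1234353) + T*b(-12)) + 1344235 = ((695897 - 1234353) - 3212*(-15)) + 1344235 = (-538456 + 48180) + 1344235 = -490276 + 1344235 = 853959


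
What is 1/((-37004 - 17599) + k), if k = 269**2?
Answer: 1/17758 ≈ 5.6313e-5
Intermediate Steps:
k = 72361
1/((-37004 - 17599) + k) = 1/((-37004 - 17599) + 72361) = 1/(-54603 + 72361) = 1/17758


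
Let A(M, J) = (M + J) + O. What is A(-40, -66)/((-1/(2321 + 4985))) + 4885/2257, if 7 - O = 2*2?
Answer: 1698438011/2257 ≈ 7.5252e+5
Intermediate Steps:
O = 3 (O = 7 - 2*2 = 7 - 1*4 = 7 - 4 = 3)
A(M, J) = 3 + J + M (A(M, J) = (M + J) + 3 = (J + M) + 3 = 3 + J + M)
A(-40, -66)/((-1/(2321 + 4985))) + 4885/2257 = (3 - 66 - 40)/((-1/(2321 + 4985))) + 4885/2257 = -103/((-1/7306)) + 4885*(1/2257) = -103/((-1*1/7306)) + 4885/2257 = -103/(-1/7306) + 4885/2257 = -103*(-7306) + 4885/2257 = 752518 + 4885/2257 = 1698438011/2257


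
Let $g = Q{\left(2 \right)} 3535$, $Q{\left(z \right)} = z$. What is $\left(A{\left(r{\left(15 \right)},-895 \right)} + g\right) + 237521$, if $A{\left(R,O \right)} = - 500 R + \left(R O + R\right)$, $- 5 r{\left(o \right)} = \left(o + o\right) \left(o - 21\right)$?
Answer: $194407$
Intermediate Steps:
$r{\left(o \right)} = - \frac{2 o \left(-21 + o\right)}{5}$ ($r{\left(o \right)} = - \frac{\left(o + o\right) \left(o - 21\right)}{5} = - \frac{2 o \left(-21 + o\right)}{5}$)
$g = 7070$ ($g = 2 \cdot 3535 = 7070$)
$A{\left(R,O \right)} = - 499 R + O R$ ($A{\left(R,O \right)} = - 500 R + \left(O R + R\right) = - 500 R + \left(R + O R\right) = - 499 R + O R$)
$\left(A{\left(r{\left(15 \right)},-895 \right)} + g\right) + 237521 = \left(\frac{2}{5} \cdot 15 \left(21 - 15\right) \left(-499 - 895\right) + 7070\right) + 237521 = \left(\frac{2}{5} \cdot 15 \left(21 - 15\right) \left(-1394\right) + 7070\right) + 237521 = \left(\frac{2}{5} \cdot 15 \cdot 6 \left(-1394\right) + 7070\right) + 237521 = \left(36 \left(-1394\right) + 7070\right) + 237521 = \left(-50184 + 7070\right) + 237521 = -43114 + 237521 = 194407$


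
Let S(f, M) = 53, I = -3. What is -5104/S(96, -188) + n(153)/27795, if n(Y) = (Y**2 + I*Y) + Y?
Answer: -2757671/28885 ≈ -95.471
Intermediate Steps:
n(Y) = Y**2 - 2*Y (n(Y) = (Y**2 - 3*Y) + Y = Y**2 - 2*Y)
-5104/S(96, -188) + n(153)/27795 = -5104/53 + (153*(-2 + 153))/27795 = -5104*1/53 + (153*151)*(1/27795) = -5104/53 + 23103*(1/27795) = -5104/53 + 453/545 = -2757671/28885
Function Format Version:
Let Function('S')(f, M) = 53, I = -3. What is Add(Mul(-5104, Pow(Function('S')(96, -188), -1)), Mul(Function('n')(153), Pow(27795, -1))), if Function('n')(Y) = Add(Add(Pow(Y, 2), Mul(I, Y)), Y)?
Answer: Rational(-2757671, 28885) ≈ -95.471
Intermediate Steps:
Function('n')(Y) = Add(Pow(Y, 2), Mul(-2, Y)) (Function('n')(Y) = Add(Add(Pow(Y, 2), Mul(-3, Y)), Y) = Add(Pow(Y, 2), Mul(-2, Y)))
Add(Mul(-5104, Pow(Function('S')(96, -188), -1)), Mul(Function('n')(153), Pow(27795, -1))) = Add(Mul(-5104, Pow(53, -1)), Mul(Mul(153, Add(-2, 153)), Pow(27795, -1))) = Add(Mul(-5104, Rational(1, 53)), Mul(Mul(153, 151), Rational(1, 27795))) = Add(Rational(-5104, 53), Mul(23103, Rational(1, 27795))) = Add(Rational(-5104, 53), Rational(453, 545)) = Rational(-2757671, 28885)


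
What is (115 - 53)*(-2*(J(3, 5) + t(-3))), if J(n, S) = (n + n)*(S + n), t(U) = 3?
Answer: -6324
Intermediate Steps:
J(n, S) = 2*n*(S + n) (J(n, S) = (2*n)*(S + n) = 2*n*(S + n))
(115 - 53)*(-2*(J(3, 5) + t(-3))) = (115 - 53)*(-2*(2*3*(5 + 3) + 3)) = 62*(-2*(2*3*8 + 3)) = 62*(-2*(48 + 3)) = 62*(-2*51) = 62*(-102) = -6324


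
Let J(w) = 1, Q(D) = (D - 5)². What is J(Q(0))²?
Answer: 1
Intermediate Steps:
Q(D) = (-5 + D)²
J(Q(0))² = 1² = 1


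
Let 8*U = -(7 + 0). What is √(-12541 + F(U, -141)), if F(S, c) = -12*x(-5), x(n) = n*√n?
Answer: √(-12541 + 60*I*√5) ≈ 0.599 + 111.99*I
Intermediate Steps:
U = -7/8 (U = (-(7 + 0))/8 = (-1*7)/8 = (⅛)*(-7) = -7/8 ≈ -0.87500)
x(n) = n^(3/2)
F(S, c) = 60*I*√5 (F(S, c) = -(-60)*I*√5 = 60*I*√5)
√(-12541 + F(U, -141)) = √(-12541 + 60*I*√5)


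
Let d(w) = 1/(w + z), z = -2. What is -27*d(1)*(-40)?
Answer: -1080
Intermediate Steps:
d(w) = 1/(-2 + w) (d(w) = 1/(w - 2) = 1/(-2 + w))
-27*d(1)*(-40) = -27/(-2 + 1)*(-40) = -27/(-1)*(-40) = -27*(-1)*(-40) = 27*(-40) = -1080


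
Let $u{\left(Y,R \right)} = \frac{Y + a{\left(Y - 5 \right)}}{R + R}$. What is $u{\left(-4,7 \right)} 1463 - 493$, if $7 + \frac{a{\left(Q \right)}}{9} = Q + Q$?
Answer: $- \frac{48847}{2} \approx -24424.0$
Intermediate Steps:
$a{\left(Q \right)} = -63 + 18 Q$ ($a{\left(Q \right)} = -63 + 9 \left(Q + Q\right) = -63 + 9 \cdot 2 Q = -63 + 18 Q$)
$u{\left(Y,R \right)} = \frac{-153 + 19 Y}{2 R}$ ($u{\left(Y,R \right)} = \frac{Y + \left(-63 + 18 \left(Y - 5\right)\right)}{R + R} = \frac{Y + \left(-63 + 18 \left(Y - 5\right)\right)}{2 R} = \left(Y + \left(-63 + 18 \left(-5 + Y\right)\right)\right) \frac{1}{2 R} = \left(Y + \left(-63 + \left(-90 + 18 Y\right)\right)\right) \frac{1}{2 R} = \left(Y + \left(-153 + 18 Y\right)\right) \frac{1}{2 R} = \left(-153 + 19 Y\right) \frac{1}{2 R} = \frac{-153 + 19 Y}{2 R}$)
$u{\left(-4,7 \right)} 1463 - 493 = \frac{-153 + 19 \left(-4\right)}{2 \cdot 7} \cdot 1463 - 493 = \frac{1}{2} \cdot \frac{1}{7} \left(-153 - 76\right) 1463 - 493 = \frac{1}{2} \cdot \frac{1}{7} \left(-229\right) 1463 - 493 = \left(- \frac{229}{14}\right) 1463 - 493 = - \frac{47861}{2} - 493 = - \frac{48847}{2}$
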